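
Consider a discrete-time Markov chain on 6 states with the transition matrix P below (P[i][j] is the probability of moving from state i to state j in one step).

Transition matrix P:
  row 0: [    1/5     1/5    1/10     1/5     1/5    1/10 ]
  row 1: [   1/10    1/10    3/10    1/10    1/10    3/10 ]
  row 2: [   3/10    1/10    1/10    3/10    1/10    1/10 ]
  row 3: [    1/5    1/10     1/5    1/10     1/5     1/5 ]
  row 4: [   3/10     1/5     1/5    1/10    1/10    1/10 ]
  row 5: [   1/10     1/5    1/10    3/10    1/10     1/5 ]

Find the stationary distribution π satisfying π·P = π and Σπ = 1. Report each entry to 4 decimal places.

Balance equations π_j = Σ_i π_i·P[i][j]:
  π_0 = 1/5·π_0 + 1/10·π_1 + 3/10·π_2 + 1/5·π_3 + 3/10·π_4 + 1/10·π_5
  π_1 = 1/5·π_0 + 1/10·π_1 + 1/10·π_2 + 1/10·π_3 + 1/5·π_4 + 1/5·π_5
  π_2 = 1/10·π_0 + 3/10·π_1 + 1/10·π_2 + 1/5·π_3 + 1/5·π_4 + 1/10·π_5
  π_3 = 1/5·π_0 + 1/10·π_1 + 3/10·π_2 + 1/10·π_3 + 1/10·π_4 + 3/10·π_5
  π_4 = 1/5·π_0 + 1/10·π_1 + 1/10·π_2 + 1/5·π_3 + 1/10·π_4 + 1/10·π_5
  normalize: π_0 + π_1 + π_2 + π_3 + π_4 + π_5 = 1
Solving the linear system gives exactly π = [11901/59939, 9003/59939, 885/5449, 1010/5449, 8295/59939, 9895/59939].

π = [0.1986, 0.1502, 0.1624, 0.1854, 0.1384, 0.1651]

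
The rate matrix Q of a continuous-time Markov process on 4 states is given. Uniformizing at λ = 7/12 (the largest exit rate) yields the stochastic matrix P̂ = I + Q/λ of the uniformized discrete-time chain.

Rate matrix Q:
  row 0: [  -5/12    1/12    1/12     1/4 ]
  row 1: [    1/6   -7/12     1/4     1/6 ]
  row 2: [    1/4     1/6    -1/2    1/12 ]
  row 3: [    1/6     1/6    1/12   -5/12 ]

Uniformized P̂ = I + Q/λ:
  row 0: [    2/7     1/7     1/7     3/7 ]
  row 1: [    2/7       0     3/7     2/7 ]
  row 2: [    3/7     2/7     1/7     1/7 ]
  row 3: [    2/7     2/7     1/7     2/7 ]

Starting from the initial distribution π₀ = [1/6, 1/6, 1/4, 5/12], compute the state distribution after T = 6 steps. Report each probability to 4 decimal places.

t=0: π = [0.1667, 0.1667, 0.2500, 0.4167]
t=1: π = [0.3214, 0.2143, 0.1905, 0.2738]
t=2: π = [0.3129, 0.1786, 0.2041, 0.3044]
t=3: π = [0.3149, 0.1900, 0.1939, 0.3013]
t=4: π = [0.3134, 0.1865, 0.1971, 0.3030]
t=5: π = [0.3139, 0.1877, 0.1961, 0.3023]
t=6: π = [0.3137, 0.1873, 0.1965, 0.3025]

π = [0.3137, 0.1873, 0.1965, 0.3025]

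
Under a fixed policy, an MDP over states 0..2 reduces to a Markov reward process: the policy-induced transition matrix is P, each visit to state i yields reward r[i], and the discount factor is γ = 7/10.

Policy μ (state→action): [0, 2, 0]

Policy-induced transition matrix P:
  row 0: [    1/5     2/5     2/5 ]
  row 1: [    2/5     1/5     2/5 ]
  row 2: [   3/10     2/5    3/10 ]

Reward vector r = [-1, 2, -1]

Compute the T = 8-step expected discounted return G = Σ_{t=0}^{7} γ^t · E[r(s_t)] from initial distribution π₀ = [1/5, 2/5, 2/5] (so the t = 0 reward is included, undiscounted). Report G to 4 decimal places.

t=0: π = [0.2000, 0.4000, 0.4000], E[r] = 0.2000, γ^t·E[r] = 0.200000, running G = 0.200000
t=1: π = [0.3200, 0.3200, 0.3600], E[r] = -0.0400, γ^t·E[r] = -0.028000, running G = 0.172000
t=2: π = [0.3000, 0.3360, 0.3640], E[r] = 0.0080, γ^t·E[r] = 0.003920, running G = 0.175920
t=3: π = [0.3036, 0.3328, 0.3636], E[r] = -0.0016, γ^t·E[r] = -0.000549, running G = 0.175371
t=4: π = [0.3029, 0.3334, 0.3636], E[r] = 0.0003, γ^t·E[r] = 0.000077, running G = 0.175448
t=5: π = [0.3031, 0.3333, 0.3636], E[r] = -0.0001, γ^t·E[r] = -0.000011, running G = 0.175437
t=6: π = [0.3030, 0.3333, 0.3636], E[r] = 0.0000, γ^t·E[r] = 0.000002, running G = 0.175439
t=7: π = [0.3030, 0.3333, 0.3636], E[r] = 0.0000, γ^t·E[r] = 0.000000, running G = 0.175439

G = 0.1754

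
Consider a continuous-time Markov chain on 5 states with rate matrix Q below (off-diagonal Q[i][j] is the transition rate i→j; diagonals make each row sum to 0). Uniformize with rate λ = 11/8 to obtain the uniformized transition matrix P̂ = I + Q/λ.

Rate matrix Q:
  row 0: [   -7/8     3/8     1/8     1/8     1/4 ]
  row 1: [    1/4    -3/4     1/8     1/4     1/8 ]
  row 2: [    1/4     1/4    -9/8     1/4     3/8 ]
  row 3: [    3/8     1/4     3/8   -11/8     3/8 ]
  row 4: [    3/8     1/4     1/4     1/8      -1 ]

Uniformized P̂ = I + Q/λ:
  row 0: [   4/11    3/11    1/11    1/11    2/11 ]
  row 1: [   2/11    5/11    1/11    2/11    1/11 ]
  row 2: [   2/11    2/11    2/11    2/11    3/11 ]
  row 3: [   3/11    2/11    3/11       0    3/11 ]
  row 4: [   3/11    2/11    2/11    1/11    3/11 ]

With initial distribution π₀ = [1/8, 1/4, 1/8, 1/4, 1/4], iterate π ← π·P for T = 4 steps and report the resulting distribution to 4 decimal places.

π = [0.2575, 0.2817, 0.1436, 0.1188, 0.1983]

t=0: π = [0.1250, 0.2500, 0.1250, 0.2500, 0.2500]
t=1: π = [0.2500, 0.2614, 0.1705, 0.1023, 0.2159]
t=2: π = [0.2562, 0.2758, 0.1446, 0.1209, 0.2025]
t=3: π = [0.2578, 0.2803, 0.1444, 0.1181, 0.1993]
t=4: π = [0.2575, 0.2817, 0.1436, 0.1188, 0.1983]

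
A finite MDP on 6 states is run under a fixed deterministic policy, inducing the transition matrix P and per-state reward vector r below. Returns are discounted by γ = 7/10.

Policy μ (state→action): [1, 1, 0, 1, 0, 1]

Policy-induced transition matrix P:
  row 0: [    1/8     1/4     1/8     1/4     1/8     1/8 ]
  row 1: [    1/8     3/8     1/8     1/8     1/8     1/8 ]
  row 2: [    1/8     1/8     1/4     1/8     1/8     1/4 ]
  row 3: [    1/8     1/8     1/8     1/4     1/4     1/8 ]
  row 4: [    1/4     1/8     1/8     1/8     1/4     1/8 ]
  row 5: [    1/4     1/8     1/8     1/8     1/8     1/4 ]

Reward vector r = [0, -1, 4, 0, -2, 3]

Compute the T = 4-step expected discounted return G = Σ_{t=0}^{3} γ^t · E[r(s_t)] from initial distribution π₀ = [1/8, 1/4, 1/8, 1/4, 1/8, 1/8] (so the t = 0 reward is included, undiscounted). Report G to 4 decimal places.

G = 1.1541

t=0: π = [0.1250, 0.2500, 0.1250, 0.2500, 0.1250, 0.1250], E[r] = 0.3750, γ^t·E[r] = 0.375000, running G = 0.375000
t=1: π = [0.1563, 0.2031, 0.1406, 0.1719, 0.1719, 0.1563], E[r] = 0.4844, γ^t·E[r] = 0.339063, running G = 0.714063
t=2: π = [0.1660, 0.1953, 0.1426, 0.1660, 0.1680, 0.1621], E[r] = 0.5254, γ^t·E[r] = 0.257441, running G = 0.971504
t=3: π = [0.1663, 0.1946, 0.1428, 0.1665, 0.1667, 0.1631], E[r] = 0.5325, γ^t·E[r] = 0.182637, running G = 1.154141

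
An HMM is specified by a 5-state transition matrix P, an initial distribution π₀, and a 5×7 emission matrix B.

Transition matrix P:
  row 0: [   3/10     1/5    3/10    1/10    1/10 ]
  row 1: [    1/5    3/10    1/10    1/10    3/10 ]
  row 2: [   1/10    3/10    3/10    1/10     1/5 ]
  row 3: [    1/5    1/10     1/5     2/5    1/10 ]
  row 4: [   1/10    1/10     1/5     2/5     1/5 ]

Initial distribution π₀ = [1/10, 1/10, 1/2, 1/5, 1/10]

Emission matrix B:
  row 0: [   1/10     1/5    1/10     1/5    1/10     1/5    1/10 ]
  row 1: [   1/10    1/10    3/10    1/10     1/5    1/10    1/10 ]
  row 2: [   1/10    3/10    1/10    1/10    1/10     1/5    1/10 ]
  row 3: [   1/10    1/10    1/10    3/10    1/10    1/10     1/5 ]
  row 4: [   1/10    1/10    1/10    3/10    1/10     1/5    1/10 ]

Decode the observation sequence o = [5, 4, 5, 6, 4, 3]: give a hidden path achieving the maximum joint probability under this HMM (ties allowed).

t=0: δ = [2.000e-02, 1.000e-02, 1.000e-01, 2.000e-02, 2.000e-02]  (obs o_0=5)
t=1: δ = [1.000e-03, 6.000e-03, 3.000e-03, 1.000e-03, 2.000e-03]  ψ = [2, 2, 2, 2, 2]  (obs o_1=4)
t=2: δ = [2.400e-04, 1.800e-04, 1.800e-04, 8.000e-05, 3.600e-04]  ψ = [1, 1, 2, 4, 1]  (obs o_2=5)
t=3: δ = [7.200e-06, 5.400e-06, 7.200e-06, 2.880e-05, 7.200e-06]  ψ = [0, 1, 0, 4, 4]  (obs o_3=6)
t=4: δ = [5.760e-07, 5.760e-07, 5.760e-07, 1.152e-06, 2.880e-07]  ψ = [3, 3, 3, 3, 3]  (obs o_4=4)
t=5: δ = [4.608e-08, 1.728e-08, 2.304e-08, 1.382e-07, 5.184e-08]  ψ = [3, 1, 3, 3, 1]  (obs o_5=3)
backtrack: best end state = 3; path = [2, 1, 4, 3, 3, 3]

path = [2, 1, 4, 3, 3, 3]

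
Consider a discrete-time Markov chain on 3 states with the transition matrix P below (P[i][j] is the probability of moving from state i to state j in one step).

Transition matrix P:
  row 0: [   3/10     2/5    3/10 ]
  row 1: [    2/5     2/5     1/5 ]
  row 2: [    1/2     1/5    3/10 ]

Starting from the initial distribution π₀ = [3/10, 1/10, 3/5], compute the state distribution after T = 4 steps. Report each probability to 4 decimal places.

π = [0.3877, 0.3468, 0.2654]

t=0: π = [0.3000, 0.1000, 0.6000]
t=1: π = [0.4300, 0.2800, 0.2900]
t=2: π = [0.3860, 0.3420, 0.2720]
t=3: π = [0.3886, 0.3456, 0.2658]
t=4: π = [0.3877, 0.3468, 0.2654]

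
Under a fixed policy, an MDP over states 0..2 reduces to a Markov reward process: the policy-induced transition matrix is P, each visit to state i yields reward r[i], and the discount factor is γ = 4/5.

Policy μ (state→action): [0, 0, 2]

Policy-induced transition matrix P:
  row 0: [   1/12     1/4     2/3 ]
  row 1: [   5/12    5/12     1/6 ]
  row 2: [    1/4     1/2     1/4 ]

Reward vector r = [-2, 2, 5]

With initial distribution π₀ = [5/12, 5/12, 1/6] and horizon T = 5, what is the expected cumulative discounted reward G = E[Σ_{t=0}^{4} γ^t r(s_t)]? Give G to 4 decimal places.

G = 5.5312

t=0: π = [0.4167, 0.4167, 0.1667], E[r] = 0.8333, γ^t·E[r] = 0.833333, running G = 0.833333
t=1: π = [0.2500, 0.3611, 0.3889], E[r] = 2.1667, γ^t·E[r] = 1.733333, running G = 2.566667
t=2: π = [0.2685, 0.4074, 0.3241], E[r] = 1.8981, γ^t·E[r] = 1.214815, running G = 3.781481
t=3: π = [0.2731, 0.3989, 0.3279], E[r] = 1.8912, γ^t·E[r] = 0.968296, running G = 4.749778
t=4: π = [0.2710, 0.3985, 0.3306], E[r] = 1.9079, γ^t·E[r] = 0.781458, running G = 5.531236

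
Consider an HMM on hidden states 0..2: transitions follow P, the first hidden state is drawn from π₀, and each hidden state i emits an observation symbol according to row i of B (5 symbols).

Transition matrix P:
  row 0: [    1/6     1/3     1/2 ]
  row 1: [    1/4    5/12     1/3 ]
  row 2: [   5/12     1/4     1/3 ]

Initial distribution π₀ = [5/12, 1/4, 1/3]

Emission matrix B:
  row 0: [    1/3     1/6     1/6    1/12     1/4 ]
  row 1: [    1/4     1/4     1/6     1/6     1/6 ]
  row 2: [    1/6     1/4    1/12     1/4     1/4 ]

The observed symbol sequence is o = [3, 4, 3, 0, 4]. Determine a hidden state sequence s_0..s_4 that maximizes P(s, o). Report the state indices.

path = [2, 0, 2, 0, 2]

t=0: δ = [3.472e-02, 4.167e-02, 8.333e-02]  (obs o_0=3)
t=1: δ = [8.681e-03, 3.472e-03, 6.944e-03]  ψ = [2, 2, 2]  (obs o_1=4)
t=2: δ = [2.411e-04, 4.823e-04, 1.085e-03]  ψ = [2, 0, 0]  (obs o_2=3)
t=3: δ = [1.507e-04, 6.782e-05, 6.028e-05]  ψ = [2, 2, 2]  (obs o_3=0)
t=4: δ = [6.279e-06, 8.372e-06, 1.884e-05]  ψ = [0, 0, 0]  (obs o_4=4)
backtrack: best end state = 2; path = [2, 0, 2, 0, 2]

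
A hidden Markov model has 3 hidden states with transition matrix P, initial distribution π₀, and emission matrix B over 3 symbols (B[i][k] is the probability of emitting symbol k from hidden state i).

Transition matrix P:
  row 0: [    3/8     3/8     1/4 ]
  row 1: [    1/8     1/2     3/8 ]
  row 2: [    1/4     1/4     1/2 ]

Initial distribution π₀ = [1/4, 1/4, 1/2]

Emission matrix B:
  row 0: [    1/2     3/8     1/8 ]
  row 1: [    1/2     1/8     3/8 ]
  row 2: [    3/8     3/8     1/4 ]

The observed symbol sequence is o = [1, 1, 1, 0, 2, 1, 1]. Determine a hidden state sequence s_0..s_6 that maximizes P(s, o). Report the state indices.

path = [2, 2, 2, 2, 2, 2, 2]

t=0: δ = [9.375e-02, 3.125e-02, 1.875e-01]  (obs o_0=1)
t=1: δ = [1.758e-02, 5.859e-03, 3.516e-02]  ψ = [2, 2, 2]  (obs o_1=1)
t=2: δ = [3.296e-03, 1.099e-03, 6.592e-03]  ψ = [2, 2, 2]  (obs o_2=1)
t=3: δ = [8.240e-04, 8.240e-04, 1.236e-03]  ψ = [2, 2, 2]  (obs o_3=0)
t=4: δ = [3.862e-05, 1.545e-04, 1.545e-04]  ψ = [0, 1, 2]  (obs o_4=2)
t=5: δ = [1.448e-05, 9.656e-06, 2.897e-05]  ψ = [2, 1, 2]  (obs o_5=1)
t=6: δ = [2.716e-06, 9.052e-07, 5.431e-06]  ψ = [2, 2, 2]  (obs o_6=1)
backtrack: best end state = 2; path = [2, 2, 2, 2, 2, 2, 2]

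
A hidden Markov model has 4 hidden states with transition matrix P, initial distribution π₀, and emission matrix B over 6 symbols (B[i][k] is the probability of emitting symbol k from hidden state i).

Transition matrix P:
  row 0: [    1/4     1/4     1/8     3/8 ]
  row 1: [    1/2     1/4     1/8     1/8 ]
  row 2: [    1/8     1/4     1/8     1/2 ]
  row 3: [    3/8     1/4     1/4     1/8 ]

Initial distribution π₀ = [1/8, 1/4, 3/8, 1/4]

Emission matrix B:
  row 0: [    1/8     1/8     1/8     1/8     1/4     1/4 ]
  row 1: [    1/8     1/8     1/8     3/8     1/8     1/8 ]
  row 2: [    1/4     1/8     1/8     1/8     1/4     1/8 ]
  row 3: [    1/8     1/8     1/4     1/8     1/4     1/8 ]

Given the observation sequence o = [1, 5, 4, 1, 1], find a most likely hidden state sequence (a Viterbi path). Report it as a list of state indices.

t=0: δ = [1.562e-02, 3.125e-02, 4.688e-02, 3.125e-02]  (obs o_0=1)
t=1: δ = [3.906e-03, 1.465e-03, 9.766e-04, 2.930e-03]  ψ = [1, 2, 3, 2]  (obs o_1=5)
t=2: δ = [2.747e-04, 1.221e-04, 1.831e-04, 3.662e-04]  ψ = [3, 0, 3, 0]  (obs o_2=4)
t=3: δ = [1.717e-05, 1.144e-05, 1.144e-05, 1.287e-05]  ψ = [3, 3, 3, 0]  (obs o_3=1)
t=4: δ = [7.153e-07, 5.364e-07, 4.023e-07, 8.047e-07]  ψ = [1, 0, 3, 0]  (obs o_4=1)
backtrack: best end state = 3; path = [1, 0, 3, 0, 3]

path = [1, 0, 3, 0, 3]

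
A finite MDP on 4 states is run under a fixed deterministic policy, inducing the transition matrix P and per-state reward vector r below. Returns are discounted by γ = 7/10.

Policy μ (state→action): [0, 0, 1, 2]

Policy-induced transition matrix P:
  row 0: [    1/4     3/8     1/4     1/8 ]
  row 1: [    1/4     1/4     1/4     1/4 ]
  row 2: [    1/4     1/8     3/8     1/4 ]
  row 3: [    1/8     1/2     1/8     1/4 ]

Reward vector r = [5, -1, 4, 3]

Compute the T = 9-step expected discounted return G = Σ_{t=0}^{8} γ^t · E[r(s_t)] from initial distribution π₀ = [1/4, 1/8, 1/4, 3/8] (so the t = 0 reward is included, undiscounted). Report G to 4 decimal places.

G = 8.5704

t=0: π = [0.2500, 0.1250, 0.2500, 0.3750], E[r] = 3.2500, γ^t·E[r] = 3.250000, running G = 3.250000
t=1: π = [0.2031, 0.3438, 0.2344, 0.2188], E[r] = 2.2656, γ^t·E[r] = 1.585938, running G = 4.835938
t=2: π = [0.2227, 0.3008, 0.2520, 0.2246], E[r] = 2.4941, γ^t·E[r] = 1.222129, running G = 6.058066
t=3: π = [0.2219, 0.3025, 0.2534, 0.2222], E[r] = 2.4873, γ^t·E[r] = 0.853146, running G = 6.911212
t=4: π = [0.2222, 0.3016, 0.2539, 0.2223], E[r] = 2.4919, γ^t·E[r] = 0.598316, running G = 7.509528
t=5: π = [0.2222, 0.3016, 0.2540, 0.2222], E[r] = 2.4920, γ^t·E[r] = 0.418825, running G = 7.928353
t=6: π = [0.2222, 0.3016, 0.2540, 0.2222], E[r] = 2.4921, γ^t·E[r] = 0.293188, running G = 8.221541
t=7: π = [0.2222, 0.3016, 0.2540, 0.2222], E[r] = 2.4921, γ^t·E[r] = 0.205232, running G = 8.426773
t=8: π = [0.2222, 0.3016, 0.2540, 0.2222], E[r] = 2.4921, γ^t·E[r] = 0.143662, running G = 8.570436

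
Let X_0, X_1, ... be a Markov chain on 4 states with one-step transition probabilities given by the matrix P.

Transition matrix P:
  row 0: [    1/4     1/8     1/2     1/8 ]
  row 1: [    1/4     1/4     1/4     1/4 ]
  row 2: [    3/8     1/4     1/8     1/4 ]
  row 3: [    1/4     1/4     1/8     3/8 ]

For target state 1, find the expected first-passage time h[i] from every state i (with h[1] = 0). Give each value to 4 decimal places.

First-step conditioning: h[1] = 0; for i ≠ 1, h[i] = 1 + Σ_k P[i][k]·h[k].
  h[0] = 1 + 1/4·h[0] + 1/2·h[2] + 1/8·h[3]
  h[2] = 1 + 3/8·h[0] + 1/8·h[2] + 1/4·h[3]
  h[3] = 1 + 1/4·h[0] + 1/8·h[2] + 3/8·h[3]
Solving the 3×3 linear system over states ≠ 1 gives exactly h = [184/35, 0, 496/105, 488/105] (h[1] = 0 is the target).

h = [5.2571, 0.0000, 4.7238, 4.6476]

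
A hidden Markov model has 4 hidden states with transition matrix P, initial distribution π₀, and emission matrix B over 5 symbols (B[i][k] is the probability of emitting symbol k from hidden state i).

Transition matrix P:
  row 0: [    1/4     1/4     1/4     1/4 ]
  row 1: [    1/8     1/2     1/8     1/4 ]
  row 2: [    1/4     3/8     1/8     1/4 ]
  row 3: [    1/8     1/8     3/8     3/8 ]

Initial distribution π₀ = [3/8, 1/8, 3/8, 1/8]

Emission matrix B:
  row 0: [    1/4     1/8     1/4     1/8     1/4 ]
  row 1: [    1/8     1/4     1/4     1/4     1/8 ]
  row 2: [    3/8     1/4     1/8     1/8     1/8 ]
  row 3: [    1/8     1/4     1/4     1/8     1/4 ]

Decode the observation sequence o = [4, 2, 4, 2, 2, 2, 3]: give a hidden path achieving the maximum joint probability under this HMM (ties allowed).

t=0: δ = [9.375e-02, 1.562e-02, 4.688e-02, 3.125e-02]  (obs o_0=4)
t=1: δ = [5.859e-03, 5.859e-03, 2.930e-03, 5.859e-03]  ψ = [0, 0, 0, 0]  (obs o_1=2)
t=2: δ = [3.662e-04, 3.662e-04, 2.747e-04, 5.493e-04]  ψ = [0, 1, 3, 3]  (obs o_2=4)
t=3: δ = [2.289e-05, 4.578e-05, 2.575e-05, 5.150e-05]  ψ = [0, 1, 3, 3]  (obs o_3=2)
t=4: δ = [1.609e-06, 5.722e-06, 2.414e-06, 4.828e-06]  ψ = [2, 1, 3, 3]  (obs o_4=2)
t=5: δ = [1.788e-07, 7.153e-07, 2.263e-07, 4.526e-07]  ψ = [1, 1, 3, 3]  (obs o_5=2)
t=6: δ = [1.118e-08, 8.941e-08, 2.122e-08, 2.235e-08]  ψ = [1, 1, 3, 1]  (obs o_6=3)
backtrack: best end state = 1; path = [0, 1, 1, 1, 1, 1, 1]

path = [0, 1, 1, 1, 1, 1, 1]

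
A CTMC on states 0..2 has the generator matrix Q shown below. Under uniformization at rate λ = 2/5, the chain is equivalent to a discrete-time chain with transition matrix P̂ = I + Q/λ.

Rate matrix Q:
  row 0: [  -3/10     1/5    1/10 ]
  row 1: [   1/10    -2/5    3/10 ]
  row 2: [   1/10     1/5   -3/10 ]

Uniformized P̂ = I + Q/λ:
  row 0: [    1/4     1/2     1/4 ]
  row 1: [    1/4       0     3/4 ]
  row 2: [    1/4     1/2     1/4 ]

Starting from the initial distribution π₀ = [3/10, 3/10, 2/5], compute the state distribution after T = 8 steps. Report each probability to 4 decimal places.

π = [0.2500, 0.3332, 0.4168]

t=0: π = [0.3000, 0.3000, 0.4000]
t=1: π = [0.2500, 0.3500, 0.4000]
t=2: π = [0.2500, 0.3250, 0.4250]
t=3: π = [0.2500, 0.3375, 0.4125]
t=4: π = [0.2500, 0.3313, 0.4188]
t=5: π = [0.2500, 0.3344, 0.4156]
t=6: π = [0.2500, 0.3328, 0.4172]
t=7: π = [0.2500, 0.3336, 0.4164]
t=8: π = [0.2500, 0.3332, 0.4168]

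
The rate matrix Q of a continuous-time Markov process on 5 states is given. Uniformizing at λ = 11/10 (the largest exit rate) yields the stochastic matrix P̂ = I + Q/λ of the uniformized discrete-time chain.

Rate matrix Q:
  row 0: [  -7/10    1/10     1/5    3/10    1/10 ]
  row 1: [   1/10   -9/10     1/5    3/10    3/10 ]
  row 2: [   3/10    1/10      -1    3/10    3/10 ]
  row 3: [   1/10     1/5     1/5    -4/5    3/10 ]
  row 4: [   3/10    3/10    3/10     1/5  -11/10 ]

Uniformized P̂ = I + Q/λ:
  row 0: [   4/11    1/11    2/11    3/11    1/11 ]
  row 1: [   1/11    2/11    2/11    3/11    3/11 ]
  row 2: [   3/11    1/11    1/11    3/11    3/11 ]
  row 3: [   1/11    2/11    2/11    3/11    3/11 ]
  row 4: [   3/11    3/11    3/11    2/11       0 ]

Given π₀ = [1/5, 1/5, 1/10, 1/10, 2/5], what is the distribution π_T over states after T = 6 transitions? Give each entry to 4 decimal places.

t=0: π = [0.2000, 0.2000, 0.1000, 0.1000, 0.4000]
t=1: π = [0.2364, 0.1909, 0.2091, 0.2364, 0.1273]
t=2: π = [0.2165, 0.1529, 0.1744, 0.2612, 0.1950]
t=3: π = [0.2171, 0.1640, 0.1837, 0.2550, 0.1802]
t=4: π = [0.2163, 0.1618, 0.1815, 0.2563, 0.1841]
t=5: π = [0.2164, 0.1624, 0.1821, 0.2560, 0.1832]
t=6: π = [0.2163, 0.1623, 0.1819, 0.2561, 0.1834]

π = [0.2163, 0.1623, 0.1819, 0.2561, 0.1834]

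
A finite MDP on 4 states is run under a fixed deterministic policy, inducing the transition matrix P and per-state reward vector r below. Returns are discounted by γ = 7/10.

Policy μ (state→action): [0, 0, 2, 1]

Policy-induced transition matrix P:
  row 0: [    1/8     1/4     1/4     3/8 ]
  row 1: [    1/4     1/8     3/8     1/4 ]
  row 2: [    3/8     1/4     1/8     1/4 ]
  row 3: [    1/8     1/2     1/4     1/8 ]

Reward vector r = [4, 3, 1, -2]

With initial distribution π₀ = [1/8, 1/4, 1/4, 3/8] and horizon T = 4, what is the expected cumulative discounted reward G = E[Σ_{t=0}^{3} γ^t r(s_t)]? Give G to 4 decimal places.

G = 3.1128

t=0: π = [0.1250, 0.2500, 0.2500, 0.3750], E[r] = 0.7500, γ^t·E[r] = 0.750000, running G = 0.750000
t=1: π = [0.2188, 0.3125, 0.2500, 0.2188], E[r] = 1.6250, γ^t·E[r] = 1.137500, running G = 1.887500
t=2: π = [0.2266, 0.2656, 0.2578, 0.2500], E[r] = 1.4609, γ^t·E[r] = 0.715859, running G = 2.603359
t=3: π = [0.2227, 0.2793, 0.2510, 0.2471], E[r] = 1.4854, γ^t·E[r] = 0.509476, running G = 3.112835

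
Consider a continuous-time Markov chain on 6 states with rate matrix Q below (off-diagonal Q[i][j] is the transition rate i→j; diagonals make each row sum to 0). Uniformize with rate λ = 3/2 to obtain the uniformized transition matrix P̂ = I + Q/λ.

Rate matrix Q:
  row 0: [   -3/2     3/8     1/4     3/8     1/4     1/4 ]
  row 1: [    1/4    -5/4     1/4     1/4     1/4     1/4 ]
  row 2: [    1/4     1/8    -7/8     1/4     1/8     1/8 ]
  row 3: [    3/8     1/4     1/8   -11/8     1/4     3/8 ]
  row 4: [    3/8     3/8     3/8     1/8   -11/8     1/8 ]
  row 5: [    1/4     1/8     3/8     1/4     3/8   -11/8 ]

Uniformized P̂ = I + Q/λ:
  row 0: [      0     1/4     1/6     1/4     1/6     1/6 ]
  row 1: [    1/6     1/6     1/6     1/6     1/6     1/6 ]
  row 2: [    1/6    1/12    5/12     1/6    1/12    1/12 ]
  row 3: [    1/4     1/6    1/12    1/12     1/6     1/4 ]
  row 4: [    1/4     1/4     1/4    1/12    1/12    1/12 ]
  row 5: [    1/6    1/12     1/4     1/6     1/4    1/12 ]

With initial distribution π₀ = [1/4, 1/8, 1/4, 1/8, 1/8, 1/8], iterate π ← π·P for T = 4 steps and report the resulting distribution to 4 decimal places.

π = [0.1646, 0.1614, 0.2364, 0.1551, 0.1461, 0.1364]

t=0: π = [0.2500, 0.1250, 0.2500, 0.1250, 0.1250, 0.1250]
t=1: π = [0.1458, 0.1667, 0.2396, 0.1667, 0.1458, 0.1354]
t=2: π = [0.1684, 0.1597, 0.2361, 0.1528, 0.1458, 0.1372]
t=3: π = [0.1635, 0.1617, 0.2365, 0.1558, 0.1463, 0.1361]
t=4: π = [0.1646, 0.1614, 0.2364, 0.1551, 0.1461, 0.1364]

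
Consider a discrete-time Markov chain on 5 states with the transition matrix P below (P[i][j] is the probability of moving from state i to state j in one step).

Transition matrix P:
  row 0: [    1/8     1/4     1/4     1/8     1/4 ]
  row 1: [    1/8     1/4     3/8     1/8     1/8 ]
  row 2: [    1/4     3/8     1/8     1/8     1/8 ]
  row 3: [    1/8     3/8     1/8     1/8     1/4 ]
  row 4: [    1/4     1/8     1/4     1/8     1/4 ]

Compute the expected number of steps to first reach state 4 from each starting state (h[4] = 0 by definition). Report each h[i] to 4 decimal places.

h = [5.4681, 6.2383, 6.1613, 5.4777, 0.0000]

First-step conditioning: h[4] = 0; for i ≠ 4, h[i] = 1 + Σ_k P[i][k]·h[k].
  h[0] = 1 + 1/8·h[0] + 1/4·h[1] + 1/4·h[2] + 1/8·h[3]
  h[1] = 1 + 1/8·h[0] + 1/4·h[1] + 3/8·h[2] + 1/8·h[3]
  h[2] = 1 + 1/4·h[0] + 3/8·h[1] + 1/8·h[2] + 1/8·h[3]
  h[3] = 1 + 1/8·h[0] + 3/8·h[1] + 1/8·h[2] + 1/8·h[3]
Solving the 4×4 linear system over states ≠ 4 gives exactly h = [4544/831, 1728/277, 5120/831, 4552/831, 0] (h[4] = 0 is the target).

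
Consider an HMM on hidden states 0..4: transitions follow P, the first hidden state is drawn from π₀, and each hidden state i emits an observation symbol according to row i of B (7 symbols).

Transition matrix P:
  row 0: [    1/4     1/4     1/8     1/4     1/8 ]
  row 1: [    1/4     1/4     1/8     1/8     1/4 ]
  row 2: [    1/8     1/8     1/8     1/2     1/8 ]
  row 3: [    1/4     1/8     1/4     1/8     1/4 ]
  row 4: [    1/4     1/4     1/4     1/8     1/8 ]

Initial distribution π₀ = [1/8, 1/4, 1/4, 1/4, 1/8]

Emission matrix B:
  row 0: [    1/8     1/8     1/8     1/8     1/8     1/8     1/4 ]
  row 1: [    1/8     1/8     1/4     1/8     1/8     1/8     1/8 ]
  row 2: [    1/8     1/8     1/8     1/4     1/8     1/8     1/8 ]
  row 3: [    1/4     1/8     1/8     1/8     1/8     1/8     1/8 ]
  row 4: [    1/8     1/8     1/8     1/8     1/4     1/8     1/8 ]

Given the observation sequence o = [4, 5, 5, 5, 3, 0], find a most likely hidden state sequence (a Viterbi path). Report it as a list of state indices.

t=0: δ = [1.562e-02, 3.125e-02, 3.125e-02, 3.125e-02, 3.125e-02]  (obs o_0=4)
t=1: δ = [9.766e-04, 9.766e-04, 9.766e-04, 1.953e-03, 9.766e-04]  ψ = [1, 1, 3, 2, 1]  (obs o_1=5)
t=2: δ = [6.104e-05, 3.052e-05, 6.104e-05, 6.104e-05, 6.104e-05]  ψ = [3, 0, 3, 2, 3]  (obs o_2=5)
t=3: δ = [1.907e-06, 1.907e-06, 1.907e-06, 3.815e-06, 1.907e-06]  ψ = [0, 0, 3, 2, 3]  (obs o_3=5)
t=4: δ = [1.192e-07, 5.960e-08, 2.384e-07, 1.192e-07, 1.192e-07]  ψ = [3, 0, 3, 2, 3]  (obs o_4=3)
t=5: δ = [3.725e-09, 3.725e-09, 3.725e-09, 2.980e-08, 3.725e-09]  ψ = [0, 0, 2, 2, 2]  (obs o_5=0)
backtrack: best end state = 3; path = [2, 3, 2, 3, 2, 3]

path = [2, 3, 2, 3, 2, 3]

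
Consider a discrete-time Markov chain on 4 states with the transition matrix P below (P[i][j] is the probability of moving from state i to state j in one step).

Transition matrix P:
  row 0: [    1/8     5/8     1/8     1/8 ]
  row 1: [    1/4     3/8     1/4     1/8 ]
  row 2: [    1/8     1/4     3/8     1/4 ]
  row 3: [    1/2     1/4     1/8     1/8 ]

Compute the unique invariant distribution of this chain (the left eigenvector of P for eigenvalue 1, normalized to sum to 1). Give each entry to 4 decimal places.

π = [0.2308, 0.3846, 0.2308, 0.1538]

Balance equations π_j = Σ_i π_i·P[i][j]:
  π_0 = 1/8·π_0 + 1/4·π_1 + 1/8·π_2 + 1/2·π_3
  π_1 = 5/8·π_0 + 3/8·π_1 + 1/4·π_2 + 1/4·π_3
  π_2 = 1/8·π_0 + 1/4·π_1 + 3/8·π_2 + 1/8·π_3
  normalize: π_0 + π_1 + π_2 + π_3 = 1
Solving the linear system gives exactly π = [3/13, 5/13, 3/13, 2/13].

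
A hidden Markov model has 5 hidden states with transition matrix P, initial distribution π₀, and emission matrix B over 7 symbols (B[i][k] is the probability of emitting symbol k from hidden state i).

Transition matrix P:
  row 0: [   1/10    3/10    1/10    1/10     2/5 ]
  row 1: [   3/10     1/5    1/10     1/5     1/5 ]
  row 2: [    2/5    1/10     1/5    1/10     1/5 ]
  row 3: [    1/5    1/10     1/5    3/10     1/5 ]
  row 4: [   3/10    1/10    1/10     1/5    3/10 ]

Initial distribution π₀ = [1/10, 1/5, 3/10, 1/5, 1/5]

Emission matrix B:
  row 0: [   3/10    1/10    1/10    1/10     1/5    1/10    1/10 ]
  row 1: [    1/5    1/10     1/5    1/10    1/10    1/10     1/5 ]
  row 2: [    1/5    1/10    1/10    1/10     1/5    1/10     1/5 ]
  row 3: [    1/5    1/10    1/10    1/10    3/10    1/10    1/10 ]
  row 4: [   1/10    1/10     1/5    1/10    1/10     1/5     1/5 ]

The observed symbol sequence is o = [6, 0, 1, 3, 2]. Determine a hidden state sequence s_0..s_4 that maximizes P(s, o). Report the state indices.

t=0: δ = [1.000e-02, 4.000e-02, 6.000e-02, 2.000e-02, 4.000e-02]  (obs o_0=6)
t=1: δ = [7.200e-03, 1.600e-03, 2.400e-03, 1.600e-03, 1.200e-03]  ψ = [2, 1, 2, 1, 2]  (obs o_1=0)
t=2: δ = [9.600e-05, 2.160e-04, 7.200e-05, 7.200e-05, 2.880e-04]  ψ = [2, 0, 0, 0, 0]  (obs o_2=1)
t=3: δ = [8.640e-06, 4.320e-06, 2.880e-06, 5.760e-06, 8.640e-06]  ψ = [4, 1, 4, 4, 4]  (obs o_3=3)
t=4: δ = [2.592e-07, 5.184e-07, 1.152e-07, 1.728e-07, 6.912e-07]  ψ = [4, 0, 3, 3, 0]  (obs o_4=2)
backtrack: best end state = 4; path = [2, 0, 4, 0, 4]

path = [2, 0, 4, 0, 4]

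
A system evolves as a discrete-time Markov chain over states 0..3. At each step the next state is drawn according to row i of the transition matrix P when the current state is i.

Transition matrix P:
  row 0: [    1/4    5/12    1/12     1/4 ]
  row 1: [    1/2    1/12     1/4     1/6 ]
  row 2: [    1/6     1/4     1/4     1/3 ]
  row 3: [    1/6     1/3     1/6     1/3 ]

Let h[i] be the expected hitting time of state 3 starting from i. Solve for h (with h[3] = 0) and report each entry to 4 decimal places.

h = [4.1872, 4.3915, 3.7277, 0.0000]

First-step conditioning: h[3] = 0; for i ≠ 3, h[i] = 1 + Σ_k P[i][k]·h[k].
  h[0] = 1 + 1/4·h[0] + 5/12·h[1] + 1/12·h[2]
  h[1] = 1 + 1/2·h[0] + 1/12·h[1] + 1/4·h[2]
  h[2] = 1 + 1/6·h[0] + 1/4·h[1] + 1/4·h[2]
Solving the 3×3 linear system over states ≠ 3 gives exactly h = [984/235, 1032/235, 876/235, 0] (h[3] = 0 is the target).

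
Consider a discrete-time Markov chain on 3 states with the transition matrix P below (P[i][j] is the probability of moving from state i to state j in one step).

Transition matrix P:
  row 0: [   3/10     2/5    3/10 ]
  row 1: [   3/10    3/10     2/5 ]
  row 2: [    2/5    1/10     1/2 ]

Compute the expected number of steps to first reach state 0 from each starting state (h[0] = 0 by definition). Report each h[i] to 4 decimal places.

First-step conditioning: h[0] = 0; for i ≠ 0, h[i] = 1 + Σ_k P[i][k]·h[k].
  h[1] = 1 + 3/10·h[1] + 2/5·h[2]
  h[2] = 1 + 1/10·h[1] + 1/2·h[2]
Solving the 2×2 linear system over states ≠ 0 gives exactly h = [0, 90/31, 80/31] (h[0] = 0 is the target).

h = [0.0000, 2.9032, 2.5806]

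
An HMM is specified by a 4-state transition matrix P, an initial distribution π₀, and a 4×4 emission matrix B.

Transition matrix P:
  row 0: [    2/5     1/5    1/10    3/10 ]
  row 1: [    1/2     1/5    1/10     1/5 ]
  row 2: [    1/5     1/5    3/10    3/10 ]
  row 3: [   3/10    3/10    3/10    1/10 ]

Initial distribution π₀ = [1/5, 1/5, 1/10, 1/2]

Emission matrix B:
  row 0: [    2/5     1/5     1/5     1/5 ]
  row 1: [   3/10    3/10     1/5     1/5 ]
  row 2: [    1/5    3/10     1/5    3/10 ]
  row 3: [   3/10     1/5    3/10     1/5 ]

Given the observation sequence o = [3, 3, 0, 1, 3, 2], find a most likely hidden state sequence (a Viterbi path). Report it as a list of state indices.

path = [3, 1, 0, 0, 0, 3]

t=0: δ = [4.000e-02, 4.000e-02, 3.000e-02, 1.000e-01]  (obs o_0=3)
t=1: δ = [6.000e-03, 6.000e-03, 9.000e-03, 2.400e-03]  ψ = [3, 3, 3, 0]  (obs o_1=3)
t=2: δ = [1.200e-03, 5.400e-04, 5.400e-04, 8.100e-04]  ψ = [1, 2, 2, 2]  (obs o_2=0)
t=3: δ = [9.600e-05, 7.290e-05, 7.290e-05, 7.200e-05]  ψ = [0, 3, 3, 0]  (obs o_3=1)
t=4: δ = [7.680e-06, 4.320e-06, 6.561e-06, 5.760e-06]  ψ = [0, 3, 2, 0]  (obs o_4=3)
t=5: δ = [6.144e-07, 3.456e-07, 3.937e-07, 6.912e-07]  ψ = [0, 3, 2, 0]  (obs o_5=2)
backtrack: best end state = 3; path = [3, 1, 0, 0, 0, 3]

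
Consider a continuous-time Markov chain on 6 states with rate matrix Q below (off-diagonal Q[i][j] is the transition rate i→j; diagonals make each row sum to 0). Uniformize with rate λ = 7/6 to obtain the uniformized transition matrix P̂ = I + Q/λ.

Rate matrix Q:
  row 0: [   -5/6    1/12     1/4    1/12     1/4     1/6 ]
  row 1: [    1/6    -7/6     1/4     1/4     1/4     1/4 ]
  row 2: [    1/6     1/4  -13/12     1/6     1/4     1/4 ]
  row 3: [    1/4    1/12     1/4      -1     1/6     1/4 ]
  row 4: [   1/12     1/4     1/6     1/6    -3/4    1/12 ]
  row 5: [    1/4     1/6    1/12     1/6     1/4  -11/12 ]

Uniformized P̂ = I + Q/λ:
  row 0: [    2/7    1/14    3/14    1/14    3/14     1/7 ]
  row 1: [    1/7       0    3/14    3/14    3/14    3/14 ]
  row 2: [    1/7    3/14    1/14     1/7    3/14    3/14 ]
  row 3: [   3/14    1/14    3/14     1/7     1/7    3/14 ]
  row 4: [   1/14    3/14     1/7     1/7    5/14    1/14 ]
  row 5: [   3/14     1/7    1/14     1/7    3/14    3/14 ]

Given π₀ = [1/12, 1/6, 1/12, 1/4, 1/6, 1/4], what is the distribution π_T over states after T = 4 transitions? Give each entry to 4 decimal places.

t=0: π = [0.0833, 0.1667, 0.0833, 0.2500, 0.1667, 0.2500]
t=1: π = [0.1786, 0.1131, 0.1548, 0.1488, 0.2202, 0.1845]
t=2: π = [0.1764, 0.1301, 0.1501, 0.1382, 0.2351, 0.1701]
t=3: π = [0.1733, 0.1293, 0.1518, 0.1395, 0.2380, 0.1681]
t=4: π = [0.1726, 0.1299, 0.1516, 0.1397, 0.2383, 0.1679]

π = [0.1726, 0.1299, 0.1516, 0.1397, 0.2383, 0.1679]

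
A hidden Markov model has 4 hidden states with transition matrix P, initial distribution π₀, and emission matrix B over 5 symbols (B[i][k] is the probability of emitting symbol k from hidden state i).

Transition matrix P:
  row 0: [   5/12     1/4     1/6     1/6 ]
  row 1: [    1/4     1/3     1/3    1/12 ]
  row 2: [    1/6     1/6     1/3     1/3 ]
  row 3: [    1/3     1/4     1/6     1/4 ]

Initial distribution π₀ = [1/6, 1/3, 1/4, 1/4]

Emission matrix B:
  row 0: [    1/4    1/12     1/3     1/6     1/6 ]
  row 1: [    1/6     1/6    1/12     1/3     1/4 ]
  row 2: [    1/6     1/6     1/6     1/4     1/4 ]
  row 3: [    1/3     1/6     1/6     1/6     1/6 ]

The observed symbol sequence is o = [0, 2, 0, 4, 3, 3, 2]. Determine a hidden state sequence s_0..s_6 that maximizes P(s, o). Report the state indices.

path = [3, 0, 0, 1, 1, 1, 0]

t=0: δ = [4.167e-02, 5.556e-02, 4.167e-02, 8.333e-02]  (obs o_0=0)
t=1: δ = [9.259e-03, 1.736e-03, 3.086e-03, 3.472e-03]  ψ = [3, 3, 1, 3]  (obs o_1=2)
t=2: δ = [9.645e-04, 3.858e-04, 2.572e-04, 5.144e-04]  ψ = [0, 0, 0, 0]  (obs o_2=0)
t=3: δ = [6.698e-05, 6.028e-05, 4.019e-05, 2.679e-05]  ψ = [0, 0, 0, 0]  (obs o_3=4)
t=4: δ = [4.651e-06, 6.698e-06, 5.023e-06, 2.233e-06]  ψ = [0, 1, 1, 2]  (obs o_4=3)
t=5: δ = [3.230e-07, 7.442e-07, 5.582e-07, 2.791e-07]  ψ = [0, 1, 1, 2]  (obs o_5=3)
t=6: δ = [6.202e-08, 2.067e-08, 4.135e-08, 3.101e-08]  ψ = [1, 1, 1, 2]  (obs o_6=2)
backtrack: best end state = 0; path = [3, 0, 0, 1, 1, 1, 0]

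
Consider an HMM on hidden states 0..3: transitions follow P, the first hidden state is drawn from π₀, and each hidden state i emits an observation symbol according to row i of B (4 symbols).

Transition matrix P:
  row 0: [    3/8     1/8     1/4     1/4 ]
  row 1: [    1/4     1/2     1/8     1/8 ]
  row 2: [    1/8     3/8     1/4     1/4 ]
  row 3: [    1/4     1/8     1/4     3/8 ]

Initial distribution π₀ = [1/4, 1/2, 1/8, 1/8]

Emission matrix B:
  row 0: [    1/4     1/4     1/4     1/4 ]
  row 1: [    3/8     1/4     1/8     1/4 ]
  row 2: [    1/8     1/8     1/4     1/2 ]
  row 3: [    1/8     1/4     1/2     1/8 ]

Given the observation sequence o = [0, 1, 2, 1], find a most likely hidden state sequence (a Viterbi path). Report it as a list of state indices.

path = [1, 1, 1, 1]

t=0: δ = [6.250e-02, 1.875e-01, 1.562e-02, 1.562e-02]  (obs o_0=0)
t=1: δ = [1.172e-02, 2.344e-02, 2.930e-03, 5.859e-03]  ψ = [1, 1, 1, 1]  (obs o_1=1)
t=2: δ = [1.465e-03, 1.465e-03, 7.324e-04, 1.465e-03]  ψ = [1, 1, 0, 0]  (obs o_2=2)
t=3: δ = [1.373e-04, 1.831e-04, 4.578e-05, 1.373e-04]  ψ = [0, 1, 0, 3]  (obs o_3=1)
backtrack: best end state = 1; path = [1, 1, 1, 1]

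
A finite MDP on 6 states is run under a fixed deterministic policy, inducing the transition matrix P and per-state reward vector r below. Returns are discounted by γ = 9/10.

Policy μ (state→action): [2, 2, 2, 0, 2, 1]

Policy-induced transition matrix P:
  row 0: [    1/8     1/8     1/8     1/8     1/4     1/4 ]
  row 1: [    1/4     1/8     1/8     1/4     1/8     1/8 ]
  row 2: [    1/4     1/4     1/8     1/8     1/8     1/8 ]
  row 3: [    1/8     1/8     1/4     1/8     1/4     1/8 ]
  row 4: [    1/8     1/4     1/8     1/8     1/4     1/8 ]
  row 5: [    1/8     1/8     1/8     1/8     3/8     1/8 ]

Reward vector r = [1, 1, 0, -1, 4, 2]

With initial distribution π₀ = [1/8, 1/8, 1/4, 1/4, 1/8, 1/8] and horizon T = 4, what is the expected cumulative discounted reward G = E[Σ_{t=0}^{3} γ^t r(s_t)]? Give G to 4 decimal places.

t=0: π = [0.1250, 0.1250, 0.2500, 0.2500, 0.1250, 0.1250], E[r] = 0.7500, γ^t·E[r] = 0.750000, running G = 0.750000
t=1: π = [0.1719, 0.1719, 0.1563, 0.1406, 0.2188, 0.1406], E[r] = 1.3594, γ^t·E[r] = 1.223438, running G = 1.973438
t=2: π = [0.1660, 0.1719, 0.1426, 0.1465, 0.2266, 0.1465], E[r] = 1.3906, γ^t·E[r] = 1.126406, running G = 3.099844
t=3: π = [0.1643, 0.1711, 0.1433, 0.1465, 0.2290, 0.1458], E[r] = 1.3965, γ^t·E[r] = 1.018037, running G = 4.117881

G = 4.1179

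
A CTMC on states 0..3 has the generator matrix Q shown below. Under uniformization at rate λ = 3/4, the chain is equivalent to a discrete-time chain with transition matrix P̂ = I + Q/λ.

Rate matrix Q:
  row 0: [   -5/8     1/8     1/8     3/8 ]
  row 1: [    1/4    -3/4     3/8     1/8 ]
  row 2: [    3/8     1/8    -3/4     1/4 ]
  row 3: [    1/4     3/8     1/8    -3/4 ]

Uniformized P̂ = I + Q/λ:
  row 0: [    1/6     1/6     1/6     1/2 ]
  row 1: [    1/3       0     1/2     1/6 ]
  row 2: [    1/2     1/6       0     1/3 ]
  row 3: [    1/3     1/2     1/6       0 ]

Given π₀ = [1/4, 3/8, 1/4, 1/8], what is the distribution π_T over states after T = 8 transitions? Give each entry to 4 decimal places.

t=0: π = [0.2500, 0.3750, 0.2500, 0.1250]
t=1: π = [0.3333, 0.1458, 0.2500, 0.2708]
t=2: π = [0.3194, 0.2326, 0.1736, 0.2743]
t=3: π = [0.3090, 0.2193, 0.2153, 0.2564]
t=4: π = [0.3177, 0.2156, 0.2039, 0.2628]
t=5: π = [0.3144, 0.2183, 0.2045, 0.2627]
t=6: π = [0.3150, 0.2179, 0.2054, 0.2618]
t=7: π = [0.3151, 0.2176, 0.2051, 0.2623]
t=8: π = [0.3150, 0.2178, 0.2050, 0.2621]

π = [0.3150, 0.2178, 0.2050, 0.2621]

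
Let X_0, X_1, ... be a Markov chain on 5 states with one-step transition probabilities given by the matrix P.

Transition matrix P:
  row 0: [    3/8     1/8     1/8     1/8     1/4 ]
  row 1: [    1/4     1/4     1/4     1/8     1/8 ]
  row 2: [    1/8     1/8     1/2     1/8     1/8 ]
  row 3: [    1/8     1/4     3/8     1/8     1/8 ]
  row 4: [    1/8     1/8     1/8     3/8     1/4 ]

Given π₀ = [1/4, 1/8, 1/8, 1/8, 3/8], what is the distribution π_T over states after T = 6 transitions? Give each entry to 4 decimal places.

π = [0.1945, 0.1668, 0.3003, 0.1677, 0.1707]

t=0: π = [0.2500, 0.1250, 0.1250, 0.1250, 0.3750]
t=1: π = [0.2031, 0.1563, 0.2188, 0.2188, 0.2031]
t=2: π = [0.1953, 0.1719, 0.2813, 0.1758, 0.1758]
t=3: π = [0.1953, 0.1685, 0.2959, 0.1689, 0.1714]
t=4: π = [0.1949, 0.1672, 0.2993, 0.1678, 0.1708]
t=5: π = [0.1946, 0.1669, 0.3001, 0.1677, 0.1707]
t=6: π = [0.1945, 0.1668, 0.3003, 0.1677, 0.1707]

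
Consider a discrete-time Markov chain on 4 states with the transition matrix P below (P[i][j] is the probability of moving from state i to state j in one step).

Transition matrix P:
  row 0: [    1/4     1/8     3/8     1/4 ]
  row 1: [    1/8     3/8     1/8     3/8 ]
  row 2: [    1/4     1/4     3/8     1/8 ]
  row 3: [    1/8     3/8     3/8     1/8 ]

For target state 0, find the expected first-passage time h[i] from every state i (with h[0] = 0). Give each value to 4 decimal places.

h = [0.0000, 6.4000, 5.4000, 6.2000]

First-step conditioning: h[0] = 0; for i ≠ 0, h[i] = 1 + Σ_k P[i][k]·h[k].
  h[1] = 1 + 3/8·h[1] + 1/8·h[2] + 3/8·h[3]
  h[2] = 1 + 1/4·h[1] + 3/8·h[2] + 1/8·h[3]
  h[3] = 1 + 3/8·h[1] + 3/8·h[2] + 1/8·h[3]
Solving the 3×3 linear system over states ≠ 0 gives exactly h = [0, 32/5, 27/5, 31/5] (h[0] = 0 is the target).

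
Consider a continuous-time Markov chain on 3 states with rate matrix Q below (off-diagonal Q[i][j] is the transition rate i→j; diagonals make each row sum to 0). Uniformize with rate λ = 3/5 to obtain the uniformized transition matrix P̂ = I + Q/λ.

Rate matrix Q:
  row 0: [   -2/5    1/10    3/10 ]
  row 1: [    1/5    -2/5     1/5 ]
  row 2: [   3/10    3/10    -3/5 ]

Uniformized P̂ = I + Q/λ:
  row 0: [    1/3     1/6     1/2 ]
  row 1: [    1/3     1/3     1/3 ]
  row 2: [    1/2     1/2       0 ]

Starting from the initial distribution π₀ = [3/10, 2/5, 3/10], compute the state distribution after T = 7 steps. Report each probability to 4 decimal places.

π = [0.3830, 0.3192, 0.2978]

t=0: π = [0.3000, 0.4000, 0.3000]
t=1: π = [0.3833, 0.3333, 0.2833]
t=2: π = [0.3806, 0.3167, 0.3028]
t=3: π = [0.3838, 0.3204, 0.2958]
t=4: π = [0.3826, 0.3187, 0.2987]
t=5: π = [0.3831, 0.3193, 0.2975]
t=6: π = [0.3829, 0.3191, 0.2980]
t=7: π = [0.3830, 0.3192, 0.2978]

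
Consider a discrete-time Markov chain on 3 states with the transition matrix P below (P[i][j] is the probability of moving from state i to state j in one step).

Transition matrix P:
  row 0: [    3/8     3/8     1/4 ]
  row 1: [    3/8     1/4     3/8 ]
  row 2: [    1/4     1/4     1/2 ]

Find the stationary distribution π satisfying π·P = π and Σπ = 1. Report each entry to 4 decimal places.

Balance equations π_j = Σ_i π_i·P[i][j]:
  π_0 = 3/8·π_0 + 3/8·π_1 + 1/4·π_2
  π_1 = 3/8·π_0 + 1/4·π_1 + 1/4·π_2
  normalize: π_0 + π_1 + π_2 = 1
Solving the linear system gives exactly π = [18/55, 16/55, 21/55].

π = [0.3273, 0.2909, 0.3818]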